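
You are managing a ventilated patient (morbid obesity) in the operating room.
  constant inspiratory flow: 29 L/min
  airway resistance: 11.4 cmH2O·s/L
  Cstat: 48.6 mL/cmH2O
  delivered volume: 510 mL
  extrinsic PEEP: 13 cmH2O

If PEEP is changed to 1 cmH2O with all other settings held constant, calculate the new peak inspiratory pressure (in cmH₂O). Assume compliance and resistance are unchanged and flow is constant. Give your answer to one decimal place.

Flow: 29 L/min ÷ 60 = 0.4833 L/s.
PIP = Vt/C + R·V̇ + PEEP (constant-flow equation of motion).
Only the baseline term changes: ΔPIP = ΔPEEP = 1 − 13 = -12.0 cmH2O.
Original PIP = 510/48.6 + 11.4×0.4833 + 13 = 29.003 cmH2O; new PIP = 29.003 + (-12.0) = 17.003 cmH2O.

17.0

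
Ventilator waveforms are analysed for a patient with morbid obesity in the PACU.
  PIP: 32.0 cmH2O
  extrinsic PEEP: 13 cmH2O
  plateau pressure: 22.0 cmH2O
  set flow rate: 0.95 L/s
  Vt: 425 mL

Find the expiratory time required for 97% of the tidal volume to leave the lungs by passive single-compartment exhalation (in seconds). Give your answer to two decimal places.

R = (PIP − Pplat)/V̇ = (32.0 − 22.0) / 0.95 = 10.0/0.95 = 10.526 cmH2O·s/L.
C = Vt/(Pplat − PEEP) = 425.0 / (22.0 − 13) = 425.0/9.0 = 47.222 mL/cmH2O.
τ = R × C = 10.526 × 0.04722 L/cmH2O = 0.497 s.
t = −τ·ln(1 − 0.97) = −0.497·ln(0.03) = 1.743 s.

1.74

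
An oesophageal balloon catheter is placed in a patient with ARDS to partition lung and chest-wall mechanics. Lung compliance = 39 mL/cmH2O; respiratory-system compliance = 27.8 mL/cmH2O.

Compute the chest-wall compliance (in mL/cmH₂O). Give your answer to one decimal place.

96.8

1/Ccw = 1/Crs − 1/CL.
1/Ccw = 1/27.8 − 1/39 = 0.01033.
Ccw = 96.805 mL/cmH2O.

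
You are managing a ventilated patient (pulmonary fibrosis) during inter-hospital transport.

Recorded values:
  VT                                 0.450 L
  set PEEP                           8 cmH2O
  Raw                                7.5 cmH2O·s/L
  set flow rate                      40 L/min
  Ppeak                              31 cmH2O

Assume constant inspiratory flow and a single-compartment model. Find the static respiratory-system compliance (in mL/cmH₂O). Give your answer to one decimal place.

Flow: 40 L/min ÷ 60 = 0.6667 L/s.
Equation of motion (constant flow): PIP = Vt/C + R·V̇ + PEEP.
Vt/C = PIP − R·V̇ − PEEP = 31 − 7.5×0.6667 − 8 = 31 − 5.0 − 8 = 18.0 cmH2O.
C = Vt / 18.0 = 450 / 18.0 = 25.0 mL/cmH2O.

25.0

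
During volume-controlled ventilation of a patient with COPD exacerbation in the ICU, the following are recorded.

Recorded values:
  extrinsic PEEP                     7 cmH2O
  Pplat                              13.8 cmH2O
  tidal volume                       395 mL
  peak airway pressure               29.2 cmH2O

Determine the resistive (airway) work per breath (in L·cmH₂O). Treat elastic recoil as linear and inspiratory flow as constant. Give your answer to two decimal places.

6.08

With constant inspiratory flow the resistive pressure is constant at PIP − Pplat = 29.2 − 13.8 = 15.4 cmH2O, so resistive work = 15.4 × 0.395 = 6.083 L·cmH2O.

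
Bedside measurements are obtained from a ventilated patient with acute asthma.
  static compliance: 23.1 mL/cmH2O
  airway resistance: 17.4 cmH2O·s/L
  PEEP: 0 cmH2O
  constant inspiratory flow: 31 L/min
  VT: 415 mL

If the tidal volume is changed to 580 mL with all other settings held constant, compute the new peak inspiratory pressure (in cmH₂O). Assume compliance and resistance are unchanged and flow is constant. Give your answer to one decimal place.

34.1

Flow: 31 L/min ÷ 60 = 0.5167 L/s.
PIP = Vt/C + R·V̇ + PEEP (constant-flow equation of motion).
Only the elastic term changes: ΔPIP = ΔVt / C = (580 − 415) / 23.1 = 7.143 cmH2O.
Original PIP = 415/23.1 + 17.4×0.5167 + 0 = 26.956 cmH2O; new PIP = 26.956 + (7.143) = 34.099 cmH2O.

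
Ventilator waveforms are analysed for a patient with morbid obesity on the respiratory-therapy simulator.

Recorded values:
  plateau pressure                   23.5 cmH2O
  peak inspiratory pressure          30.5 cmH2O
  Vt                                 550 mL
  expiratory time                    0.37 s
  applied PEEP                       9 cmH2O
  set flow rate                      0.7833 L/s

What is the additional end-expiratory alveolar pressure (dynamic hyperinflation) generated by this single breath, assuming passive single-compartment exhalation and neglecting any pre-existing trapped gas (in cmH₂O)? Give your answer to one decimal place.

R = (PIP − Pplat)/V̇ = (30.5 − 23.5) / 0.7833 = 7.0/0.7833 = 8.937 cmH2O·s/L.
C = Vt/(Pplat − PEEP) = 550.0 / (23.5 − 9) = 550.0/14.5 = 37.931 mL/cmH2O.
τ = R × C = 8.937 × 0.03793 L/cmH2O = 0.339 s.
Fraction remaining = e^(−Te/τ) = e^(−0.37/0.339) = 0.3357; trapped volume = 550.0 × 0.3357 = 184.64 mL.
Additional alveolar pressure from trapping ≈ V_trapped / C = 184.64 / 37.931 = 4.868 cmH2O.

4.9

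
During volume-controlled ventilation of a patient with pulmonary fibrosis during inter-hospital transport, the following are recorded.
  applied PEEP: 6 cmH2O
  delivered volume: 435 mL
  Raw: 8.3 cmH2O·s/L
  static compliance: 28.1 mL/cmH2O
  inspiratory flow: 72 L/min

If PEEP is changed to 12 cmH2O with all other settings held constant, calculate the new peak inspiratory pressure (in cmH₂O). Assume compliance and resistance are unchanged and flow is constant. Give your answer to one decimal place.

Flow: 72 L/min ÷ 60 = 1.2 L/s.
PIP = Vt/C + R·V̇ + PEEP (constant-flow equation of motion).
Only the baseline term changes: ΔPIP = ΔPEEP = 12 − 6 = 6.0 cmH2O.
Original PIP = 435/28.1 + 8.3×1.2 + 6 = 31.44 cmH2O; new PIP = 31.44 + (6.0) = 37.44 cmH2O.

37.4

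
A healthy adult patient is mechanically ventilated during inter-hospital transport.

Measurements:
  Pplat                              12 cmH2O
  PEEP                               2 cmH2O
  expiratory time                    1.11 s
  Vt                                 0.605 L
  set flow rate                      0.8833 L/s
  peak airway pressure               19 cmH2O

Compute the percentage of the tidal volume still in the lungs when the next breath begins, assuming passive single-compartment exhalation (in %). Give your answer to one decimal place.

R = (PIP − Pplat)/V̇ = (19 − 12) / 0.8833 = 7.0/0.8833 = 7.925 cmH2O·s/L.
C = Vt/(Pplat − PEEP) = 605.0 / (12 − 2) = 605.0/10.0 = 60.5 mL/cmH2O.
τ = R × C = 7.925 × 0.0605 L/cmH2O = 0.4795 s.
Fraction remaining at end-expiration = e^(−Te/τ) = e^(−1.11/0.4795) = 0.09877 → 9.877%.

9.9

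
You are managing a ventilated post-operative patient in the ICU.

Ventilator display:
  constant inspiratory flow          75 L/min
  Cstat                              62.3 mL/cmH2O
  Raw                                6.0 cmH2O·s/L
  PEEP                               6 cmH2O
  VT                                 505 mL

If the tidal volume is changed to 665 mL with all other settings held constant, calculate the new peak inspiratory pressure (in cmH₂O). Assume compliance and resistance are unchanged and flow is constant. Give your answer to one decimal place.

Flow: 75 L/min ÷ 60 = 1.25 L/s.
PIP = Vt/C + R·V̇ + PEEP (constant-flow equation of motion).
Only the elastic term changes: ΔPIP = ΔVt / C = (665 − 505) / 62.3 = 2.568 cmH2O.
Original PIP = 505/62.3 + 6.0×1.25 + 6 = 21.606 cmH2O; new PIP = 21.606 + (2.568) = 24.174 cmH2O.

24.2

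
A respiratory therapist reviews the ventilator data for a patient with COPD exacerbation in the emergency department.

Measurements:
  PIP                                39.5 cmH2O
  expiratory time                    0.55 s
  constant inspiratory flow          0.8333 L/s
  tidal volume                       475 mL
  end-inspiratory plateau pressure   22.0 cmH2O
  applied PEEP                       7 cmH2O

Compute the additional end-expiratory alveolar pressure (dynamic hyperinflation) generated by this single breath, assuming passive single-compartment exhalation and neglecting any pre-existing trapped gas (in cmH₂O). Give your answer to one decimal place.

6.6

R = (PIP − Pplat)/V̇ = (39.5 − 22.0) / 0.8333 = 17.5/0.8333 = 21.001 cmH2O·s/L.
C = Vt/(Pplat − PEEP) = 475.0 / (22.0 − 7) = 475.0/15.0 = 31.667 mL/cmH2O.
τ = R × C = 21.001 × 0.03167 L/cmH2O = 0.6651 s.
Fraction remaining = e^(−Te/τ) = e^(−0.55/0.6651) = 0.4374; trapped volume = 475.0 × 0.4374 = 207.77 mL.
Additional alveolar pressure from trapping ≈ V_trapped / C = 207.77 / 31.667 = 6.561 cmH2O.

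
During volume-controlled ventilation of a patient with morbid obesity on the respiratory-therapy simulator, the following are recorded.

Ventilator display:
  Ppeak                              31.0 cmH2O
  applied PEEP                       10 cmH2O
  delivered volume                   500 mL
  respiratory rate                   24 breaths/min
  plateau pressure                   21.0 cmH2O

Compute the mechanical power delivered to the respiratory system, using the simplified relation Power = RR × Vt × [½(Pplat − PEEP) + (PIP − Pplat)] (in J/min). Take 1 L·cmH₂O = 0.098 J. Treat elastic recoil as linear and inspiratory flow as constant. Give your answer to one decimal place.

Per-breath work = Vt × [½(Pplat−PEEP) + (PIP−Pplat)] = 0.500 × [0.5×11.0 + 10.0] = 0.500 × 15.5 = 7.75 L·cmH2O.
Power = 24 × 7.75 = 186.0 L·cmH2O/min.
× 0.098 J/(L·cmH2O) → 18.228 J/min.

18.2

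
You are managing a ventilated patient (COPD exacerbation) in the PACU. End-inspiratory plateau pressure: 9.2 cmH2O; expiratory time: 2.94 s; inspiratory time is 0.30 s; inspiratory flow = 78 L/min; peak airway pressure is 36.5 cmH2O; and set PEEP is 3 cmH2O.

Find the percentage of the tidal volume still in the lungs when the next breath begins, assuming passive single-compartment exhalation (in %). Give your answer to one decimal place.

Flow: 78 L/min ÷ 60 = 1.3 L/s.
Vt = flow × Ti = 1.3 L/s × 0.30 s × 1000 mL/L = 390.0 mL.
R = (PIP − Pplat)/V̇ = (36.5 − 9.2) / 1.3 = 27.3/1.3 = 21.0 cmH2O·s/L.
C = Vt/(Pplat − PEEP) = 390.0 / (9.2 − 3) = 390.0/6.2 = 62.903 mL/cmH2O.
τ = R × C = 21.0 × 0.0629 L/cmH2O = 1.321 s.
Fraction remaining at end-expiration = e^(−Te/τ) = e^(−2.94/1.321) = 0.108 → 10.8%.

10.8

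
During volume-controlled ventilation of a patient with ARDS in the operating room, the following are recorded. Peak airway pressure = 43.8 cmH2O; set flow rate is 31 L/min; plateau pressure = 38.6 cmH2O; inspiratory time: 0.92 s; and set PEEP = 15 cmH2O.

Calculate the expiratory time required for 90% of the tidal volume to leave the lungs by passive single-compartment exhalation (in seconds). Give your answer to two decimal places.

Flow: 31 L/min ÷ 60 = 0.5167 L/s.
Vt = flow × Ti = 0.5167 L/s × 0.92 s × 1000 mL/L = 475.36 mL.
R = (PIP − Pplat)/V̇ = (43.8 − 38.6) / 0.5167 = 5.2/0.5167 = 10.064 cmH2O·s/L.
C = Vt/(Pplat − PEEP) = 475.36 / (38.6 − 15) = 475.36/23.6 = 20.142 mL/cmH2O.
τ = R × C = 10.064 × 0.02014 L/cmH2O = 0.2027 s.
t = −τ·ln(1 − 0.90) = −0.2027·ln(0.1) = 0.4667 s.

0.47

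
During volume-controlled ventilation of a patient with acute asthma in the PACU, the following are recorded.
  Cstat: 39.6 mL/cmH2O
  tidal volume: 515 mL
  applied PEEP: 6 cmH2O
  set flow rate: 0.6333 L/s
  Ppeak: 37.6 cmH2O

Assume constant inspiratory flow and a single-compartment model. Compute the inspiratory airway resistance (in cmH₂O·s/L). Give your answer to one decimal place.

29.4

Equation of motion (constant flow): PIP = Vt/C + R·V̇ + PEEP.
R·V̇ = PIP − Vt/C − PEEP = 37.6 − 515/39.6 − 6 = 37.6 − 13.005 − 6 = 18.595 cmH2O.
R = 18.595 / 0.6333 = 29.362 cmH2O·s/L.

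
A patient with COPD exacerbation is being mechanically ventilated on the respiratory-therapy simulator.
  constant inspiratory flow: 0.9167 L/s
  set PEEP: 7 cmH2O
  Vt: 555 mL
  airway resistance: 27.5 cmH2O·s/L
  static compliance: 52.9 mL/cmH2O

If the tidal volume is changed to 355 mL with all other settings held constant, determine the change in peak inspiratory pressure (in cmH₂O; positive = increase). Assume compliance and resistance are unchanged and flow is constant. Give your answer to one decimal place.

-3.8

PIP = Vt/C + R·V̇ + PEEP (constant-flow equation of motion).
Only the elastic term changes: ΔPIP = ΔVt / C = (355 − 555) / 52.9 = -3.781 cmH2O.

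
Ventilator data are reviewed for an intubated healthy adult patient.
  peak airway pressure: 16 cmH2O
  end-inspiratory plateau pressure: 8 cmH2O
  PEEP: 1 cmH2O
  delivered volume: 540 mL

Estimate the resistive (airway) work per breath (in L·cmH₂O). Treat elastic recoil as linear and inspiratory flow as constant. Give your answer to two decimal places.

With constant inspiratory flow the resistive pressure is constant at PIP − Pplat = 16 − 8 = 8.0 cmH2O, so resistive work = 8.0 × 0.540 = 4.32 L·cmH2O.

4.32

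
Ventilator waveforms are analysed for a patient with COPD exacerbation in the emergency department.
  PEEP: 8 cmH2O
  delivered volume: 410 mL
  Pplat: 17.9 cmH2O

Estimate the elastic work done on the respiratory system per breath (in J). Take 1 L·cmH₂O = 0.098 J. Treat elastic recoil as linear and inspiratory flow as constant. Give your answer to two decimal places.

0.20

Elastic work ≈ ½ × (Pplat − PEEP) × Vt = 0.5 × (17.9 − 8) × 0.410 L = 0.5 × 9.9 × 0.410 = 2.03 L·cmH2O.
× 0.098 J/(L·cmH2O) → 0.1989 J.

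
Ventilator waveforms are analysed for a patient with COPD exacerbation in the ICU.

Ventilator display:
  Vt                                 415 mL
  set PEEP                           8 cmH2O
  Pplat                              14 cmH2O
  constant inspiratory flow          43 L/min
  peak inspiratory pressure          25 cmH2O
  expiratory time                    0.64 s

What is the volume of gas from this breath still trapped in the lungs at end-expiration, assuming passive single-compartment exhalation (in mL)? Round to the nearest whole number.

227

Flow: 43 L/min ÷ 60 = 0.7167 L/s.
R = (PIP − Pplat)/V̇ = (25 − 14) / 0.7167 = 11.0/0.7167 = 15.348 cmH2O·s/L.
C = Vt/(Pplat − PEEP) = 415.0 / (14 − 8) = 415.0/6.0 = 69.167 mL/cmH2O.
τ = R × C = 15.348 × 0.06917 L/cmH2O = 1.062 s.
Fraction remaining = e^(−Te/τ) = e^(−0.64/1.062) = 0.5474.
Trapped volume = 415.0 × 0.5474 = 227.17 mL.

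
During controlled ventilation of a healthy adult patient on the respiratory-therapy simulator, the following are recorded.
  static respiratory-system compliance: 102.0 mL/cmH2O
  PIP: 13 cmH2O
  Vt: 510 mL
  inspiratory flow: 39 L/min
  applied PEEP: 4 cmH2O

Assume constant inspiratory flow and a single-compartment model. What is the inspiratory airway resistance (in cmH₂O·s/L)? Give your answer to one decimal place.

Flow: 39 L/min ÷ 60 = 0.65 L/s.
Equation of motion (constant flow): PIP = Vt/C + R·V̇ + PEEP.
R·V̇ = PIP − Vt/C − PEEP = 13 − 510/102.0 − 4 = 13 − 5.0 − 4 = 4.0 cmH2O.
R = 4.0 / 0.65 = 6.154 cmH2O·s/L.

6.2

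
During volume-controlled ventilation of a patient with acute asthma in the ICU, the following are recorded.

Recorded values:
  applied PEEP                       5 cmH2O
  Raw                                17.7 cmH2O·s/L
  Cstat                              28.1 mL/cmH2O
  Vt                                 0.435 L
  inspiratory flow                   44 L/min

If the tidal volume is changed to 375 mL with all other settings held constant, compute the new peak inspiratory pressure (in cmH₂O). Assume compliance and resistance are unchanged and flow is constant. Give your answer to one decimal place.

Flow: 44 L/min ÷ 60 = 0.7333 L/s.
PIP = Vt/C + R·V̇ + PEEP (constant-flow equation of motion).
Only the elastic term changes: ΔPIP = ΔVt / C = (375 − 435) / 28.1 = -2.135 cmH2O.
Original PIP = 435/28.1 + 17.7×0.7333 + 5 = 33.46 cmH2O; new PIP = 33.46 + (-2.135) = 31.325 cmH2O.

31.3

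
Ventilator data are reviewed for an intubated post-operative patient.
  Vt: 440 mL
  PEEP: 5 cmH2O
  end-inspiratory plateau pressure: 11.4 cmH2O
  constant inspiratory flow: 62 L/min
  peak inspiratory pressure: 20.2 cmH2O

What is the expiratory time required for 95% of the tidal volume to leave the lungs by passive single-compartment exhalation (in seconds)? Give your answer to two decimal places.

1.75

Flow: 62 L/min ÷ 60 = 1.0333 L/s.
R = (PIP − Pplat)/V̇ = (20.2 − 11.4) / 1.0333 = 8.8/1.0333 = 8.516 cmH2O·s/L.
C = Vt/(Pplat − PEEP) = 440.0 / (11.4 − 5) = 440.0/6.4 = 68.75 mL/cmH2O.
τ = R × C = 8.516 × 0.06875 L/cmH2O = 0.5855 s.
t = −τ·ln(1 − 0.95) = −0.5855·ln(0.05) = 1.754 s.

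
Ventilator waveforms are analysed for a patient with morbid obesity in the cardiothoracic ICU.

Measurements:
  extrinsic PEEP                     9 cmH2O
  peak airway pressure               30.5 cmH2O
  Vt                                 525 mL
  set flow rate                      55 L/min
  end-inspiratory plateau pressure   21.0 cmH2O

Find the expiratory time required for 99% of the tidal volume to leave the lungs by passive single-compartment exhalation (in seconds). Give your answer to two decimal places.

Flow: 55 L/min ÷ 60 = 0.9167 L/s.
R = (PIP − Pplat)/V̇ = (30.5 − 21.0) / 0.9167 = 9.5/0.9167 = 10.363 cmH2O·s/L.
C = Vt/(Pplat − PEEP) = 525.0 / (21.0 − 9) = 525.0/12.0 = 43.75 mL/cmH2O.
τ = R × C = 10.363 × 0.04375 L/cmH2O = 0.4534 s.
t = −τ·ln(1 − 0.99) = −0.4534·ln(0.01) = 2.088 s.

2.09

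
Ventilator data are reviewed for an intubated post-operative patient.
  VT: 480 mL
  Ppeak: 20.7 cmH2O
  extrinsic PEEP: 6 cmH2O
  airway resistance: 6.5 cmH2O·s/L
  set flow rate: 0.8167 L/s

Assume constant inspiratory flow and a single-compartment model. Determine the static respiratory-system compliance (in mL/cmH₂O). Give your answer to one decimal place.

51.1

Equation of motion (constant flow): PIP = Vt/C + R·V̇ + PEEP.
Vt/C = PIP − R·V̇ − PEEP = 20.7 − 6.5×0.8167 − 6 = 20.7 − 5.309 − 6 = 9.391 cmH2O.
C = Vt / 9.391 = 480 / 9.391 = 51.113 mL/cmH2O.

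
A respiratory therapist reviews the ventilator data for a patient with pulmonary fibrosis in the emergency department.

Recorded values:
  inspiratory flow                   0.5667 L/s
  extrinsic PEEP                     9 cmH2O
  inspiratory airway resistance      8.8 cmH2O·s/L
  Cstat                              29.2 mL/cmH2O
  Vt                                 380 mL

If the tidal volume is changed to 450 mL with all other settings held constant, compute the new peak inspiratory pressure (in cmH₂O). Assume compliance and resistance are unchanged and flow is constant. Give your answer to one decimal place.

29.4

PIP = Vt/C + R·V̇ + PEEP (constant-flow equation of motion).
Only the elastic term changes: ΔPIP = ΔVt / C = (450 − 380) / 29.2 = 2.397 cmH2O.
Original PIP = 380/29.2 + 8.8×0.5667 + 9 = 27.001 cmH2O; new PIP = 27.001 + (2.397) = 29.398 cmH2O.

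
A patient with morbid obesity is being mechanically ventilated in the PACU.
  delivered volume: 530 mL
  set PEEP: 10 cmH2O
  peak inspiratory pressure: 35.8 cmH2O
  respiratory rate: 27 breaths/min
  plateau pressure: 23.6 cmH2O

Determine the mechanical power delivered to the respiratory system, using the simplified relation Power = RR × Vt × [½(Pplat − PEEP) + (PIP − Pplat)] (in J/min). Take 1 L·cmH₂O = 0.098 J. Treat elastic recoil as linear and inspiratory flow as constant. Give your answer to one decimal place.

Per-breath work = Vt × [½(Pplat−PEEP) + (PIP−Pplat)] = 0.530 × [0.5×13.6 + 12.2] = 0.530 × 19.0 = 10.07 L·cmH2O.
Power = 27 × 10.07 = 271.89 L·cmH2O/min.
× 0.098 J/(L·cmH2O) → 26.645 J/min.

26.6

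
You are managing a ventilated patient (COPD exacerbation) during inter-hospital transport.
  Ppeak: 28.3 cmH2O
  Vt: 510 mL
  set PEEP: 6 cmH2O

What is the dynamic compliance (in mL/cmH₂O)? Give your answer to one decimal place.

22.9

Dynamic compliance = Vt / (PIP − PEEP) = 510 / (28.3 − 6) = 510 / 22.3 = 22.87 mL/cmH2O.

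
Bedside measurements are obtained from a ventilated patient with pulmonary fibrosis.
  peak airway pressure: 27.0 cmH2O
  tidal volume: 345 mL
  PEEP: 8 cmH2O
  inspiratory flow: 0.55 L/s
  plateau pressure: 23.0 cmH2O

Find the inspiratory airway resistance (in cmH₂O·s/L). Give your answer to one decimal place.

Raw = (PIP − Pplat) / flow = (27.0 − 23.0) / 0.55 = 4.0 / 0.55 = 7.273 cmH2O·s/L.

7.3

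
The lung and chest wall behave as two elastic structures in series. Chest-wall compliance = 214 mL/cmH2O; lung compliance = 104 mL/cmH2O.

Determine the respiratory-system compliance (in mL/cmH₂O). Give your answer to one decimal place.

70.0

Lung and chest wall are elastances in series: 1/Crs = 1/CL + 1/Ccw.
1/Crs = 1/104 + 1/214 = 0.01429.
Crs = 69.979 mL/cmH2O.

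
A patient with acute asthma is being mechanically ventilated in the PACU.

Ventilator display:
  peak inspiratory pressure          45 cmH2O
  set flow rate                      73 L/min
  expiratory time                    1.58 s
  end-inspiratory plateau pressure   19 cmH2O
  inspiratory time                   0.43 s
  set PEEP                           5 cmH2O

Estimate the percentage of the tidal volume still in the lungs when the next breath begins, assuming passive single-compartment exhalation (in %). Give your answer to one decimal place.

13.8

Flow: 73 L/min ÷ 60 = 1.2167 L/s.
Vt = flow × Ti = 1.2167 L/s × 0.43 s × 1000 mL/L = 523.18 mL.
R = (PIP − Pplat)/V̇ = (45 − 19) / 1.2167 = 26.0/1.2167 = 21.369 cmH2O·s/L.
C = Vt/(Pplat − PEEP) = 523.18 / (19 − 5) = 523.18/14.0 = 37.37 mL/cmH2O.
τ = R × C = 21.369 × 0.03737 L/cmH2O = 0.7986 s.
Fraction remaining at end-expiration = e^(−Te/τ) = e^(−1.58/0.7986) = 0.1383 → 13.83%.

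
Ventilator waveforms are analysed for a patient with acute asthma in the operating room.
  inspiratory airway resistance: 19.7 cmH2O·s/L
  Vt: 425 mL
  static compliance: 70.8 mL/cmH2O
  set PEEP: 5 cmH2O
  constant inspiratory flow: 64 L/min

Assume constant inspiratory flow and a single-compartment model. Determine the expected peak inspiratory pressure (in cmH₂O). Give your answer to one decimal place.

32.0

Flow: 64 L/min ÷ 60 = 1.0667 L/s.
Equation of motion (constant flow): PIP = Vt/C + R·V̇ + PEEP.
PIP = 425/70.8 + 19.7×1.0667 + 5 = 6.003 + 21.014 + 5 = 32.017 cmH2O.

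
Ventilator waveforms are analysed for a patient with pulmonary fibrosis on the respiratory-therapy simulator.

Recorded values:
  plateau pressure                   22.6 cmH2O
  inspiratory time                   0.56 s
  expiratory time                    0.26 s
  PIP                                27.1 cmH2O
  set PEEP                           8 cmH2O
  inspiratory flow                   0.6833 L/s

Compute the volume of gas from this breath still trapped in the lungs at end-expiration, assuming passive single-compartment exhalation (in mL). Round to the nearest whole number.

Vt = flow × Ti = 0.6833 L/s × 0.56 s × 1000 mL/L = 382.65 mL.
R = (PIP − Pplat)/V̇ = (27.1 − 22.6) / 0.6833 = 4.5/0.6833 = 6.586 cmH2O·s/L.
C = Vt/(Pplat − PEEP) = 382.65 / (22.6 − 8) = 382.65/14.6 = 26.209 mL/cmH2O.
τ = R × C = 6.586 × 0.02621 L/cmH2O = 0.1726 s.
Fraction remaining = e^(−Te/τ) = e^(−0.26/0.1726) = 0.2217.
Trapped volume = 382.65 × 0.2217 = 84.834 mL.

85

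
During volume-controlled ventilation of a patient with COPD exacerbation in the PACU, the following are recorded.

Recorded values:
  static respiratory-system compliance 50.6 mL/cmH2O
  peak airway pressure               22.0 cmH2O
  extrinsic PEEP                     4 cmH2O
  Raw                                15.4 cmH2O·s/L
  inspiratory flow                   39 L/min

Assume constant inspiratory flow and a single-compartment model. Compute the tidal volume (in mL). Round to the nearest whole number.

Flow: 39 L/min ÷ 60 = 0.65 L/s.
Equation of motion (constant flow): PIP = Vt/C + R·V̇ + PEEP.
Vt/C = PIP − R·V̇ − PEEP = 22.0 − 10.01 − 4 = 7.99 cmH2O.
Vt = C × 7.99 = 50.6 × 7.99 = 404.29 mL.

404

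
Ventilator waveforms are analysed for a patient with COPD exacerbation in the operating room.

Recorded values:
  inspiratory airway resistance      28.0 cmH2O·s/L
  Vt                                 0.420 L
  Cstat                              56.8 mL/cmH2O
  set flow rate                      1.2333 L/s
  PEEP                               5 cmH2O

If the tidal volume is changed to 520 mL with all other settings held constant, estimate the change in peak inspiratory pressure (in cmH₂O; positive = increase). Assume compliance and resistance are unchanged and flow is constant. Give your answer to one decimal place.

PIP = Vt/C + R·V̇ + PEEP (constant-flow equation of motion).
Only the elastic term changes: ΔPIP = ΔVt / C = (520 − 420) / 56.8 = 1.761 cmH2O.

1.8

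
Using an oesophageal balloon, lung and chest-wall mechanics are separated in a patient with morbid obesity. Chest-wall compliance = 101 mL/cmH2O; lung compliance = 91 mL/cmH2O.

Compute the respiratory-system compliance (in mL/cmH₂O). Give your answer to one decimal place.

47.9

Lung and chest wall are elastances in series: 1/Crs = 1/CL + 1/Ccw.
1/Crs = 1/91 + 1/101 = 0.02089.
Crs = 47.87 mL/cmH2O.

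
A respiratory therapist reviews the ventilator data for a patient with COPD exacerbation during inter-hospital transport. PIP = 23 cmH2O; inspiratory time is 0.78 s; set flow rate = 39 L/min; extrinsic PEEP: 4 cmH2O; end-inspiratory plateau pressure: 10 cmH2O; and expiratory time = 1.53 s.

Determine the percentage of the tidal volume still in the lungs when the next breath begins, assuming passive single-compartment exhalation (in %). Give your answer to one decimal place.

40.4

Flow: 39 L/min ÷ 60 = 0.65 L/s.
Vt = flow × Ti = 0.65 L/s × 0.78 s × 1000 mL/L = 507.0 mL.
R = (PIP − Pplat)/V̇ = (23 − 10) / 0.65 = 13.0/0.65 = 20.0 cmH2O·s/L.
C = Vt/(Pplat − PEEP) = 507.0 / (10 − 4) = 507.0/6.0 = 84.5 mL/cmH2O.
τ = R × C = 20.0 × 0.0845 L/cmH2O = 1.69 s.
Fraction remaining at end-expiration = e^(−Te/τ) = e^(−1.53/1.69) = 0.4044 → 40.44%.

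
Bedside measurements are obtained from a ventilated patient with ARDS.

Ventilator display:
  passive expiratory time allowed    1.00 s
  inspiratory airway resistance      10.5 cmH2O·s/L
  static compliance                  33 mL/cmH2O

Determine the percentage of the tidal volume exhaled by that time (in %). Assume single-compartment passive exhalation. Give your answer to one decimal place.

94.4

τ = R × C = 10.5 × 33 mL/cmH2O = 10.5 × 0.033 L/cmH2O = 0.3465 s.
Passive exhalation: V(t)/V₀ = e^(−t/τ) = e^(−1.00/0.3465) = 0.0558.
Fraction exhaled = 1 − 0.0558 = 0.9442 → 94.42%.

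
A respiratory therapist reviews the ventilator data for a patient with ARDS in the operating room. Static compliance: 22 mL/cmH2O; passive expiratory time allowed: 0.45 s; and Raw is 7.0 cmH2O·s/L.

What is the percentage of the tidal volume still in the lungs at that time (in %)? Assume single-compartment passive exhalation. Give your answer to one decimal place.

τ = R × C = 7.0 × 22 mL/cmH2O = 7.0 × 0.022 L/cmH2O = 0.154 s.
Passive exhalation: V(t)/V₀ = e^(−t/τ) = e^(−0.45/0.154) = 0.05382.
Fraction remaining = 0.05382 → 5.382%.

5.4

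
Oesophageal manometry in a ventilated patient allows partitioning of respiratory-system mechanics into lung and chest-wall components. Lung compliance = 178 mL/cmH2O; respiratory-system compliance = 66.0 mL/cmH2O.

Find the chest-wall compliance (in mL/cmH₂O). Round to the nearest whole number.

105

1/Ccw = 1/Crs − 1/CL.
1/Ccw = 1/66.0 − 1/178 = 0.009534.
Ccw = 104.89 mL/cmH2O.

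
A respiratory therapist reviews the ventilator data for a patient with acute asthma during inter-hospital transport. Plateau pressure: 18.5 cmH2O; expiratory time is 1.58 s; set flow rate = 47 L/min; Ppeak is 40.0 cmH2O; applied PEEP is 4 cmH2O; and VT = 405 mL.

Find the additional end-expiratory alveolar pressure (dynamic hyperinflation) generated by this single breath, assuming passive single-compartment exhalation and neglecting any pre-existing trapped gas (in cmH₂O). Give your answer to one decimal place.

1.8

Flow: 47 L/min ÷ 60 = 0.7833 L/s.
R = (PIP − Pplat)/V̇ = (40.0 − 18.5) / 0.7833 = 21.5/0.7833 = 27.448 cmH2O·s/L.
C = Vt/(Pplat − PEEP) = 405.0 / (18.5 − 4) = 405.0/14.5 = 27.931 mL/cmH2O.
τ = R × C = 27.448 × 0.02793 L/cmH2O = 0.7666 s.
Fraction remaining = e^(−Te/τ) = e^(−1.58/0.7666) = 0.1273; trapped volume = 405.0 × 0.1273 = 51.557 mL.
Additional alveolar pressure from trapping ≈ V_trapped / C = 51.557 / 27.931 = 1.846 cmH2O.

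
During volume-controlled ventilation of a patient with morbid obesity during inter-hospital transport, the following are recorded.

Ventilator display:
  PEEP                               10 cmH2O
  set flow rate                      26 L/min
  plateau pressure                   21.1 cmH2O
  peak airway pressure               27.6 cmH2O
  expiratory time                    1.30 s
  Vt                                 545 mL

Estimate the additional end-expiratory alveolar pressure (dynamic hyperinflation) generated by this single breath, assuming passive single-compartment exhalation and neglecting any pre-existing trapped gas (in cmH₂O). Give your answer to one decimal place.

1.9

Flow: 26 L/min ÷ 60 = 0.4333 L/s.
R = (PIP − Pplat)/V̇ = (27.6 − 21.1) / 0.4333 = 6.5/0.4333 = 15.001 cmH2O·s/L.
C = Vt/(Pplat − PEEP) = 545.0 / (21.1 − 10) = 545.0/11.1 = 49.099 mL/cmH2O.
τ = R × C = 15.001 × 0.0491 L/cmH2O = 0.7365 s.
Fraction remaining = e^(−Te/τ) = e^(−1.30/0.7365) = 0.1712; trapped volume = 545.0 × 0.1712 = 93.304 mL.
Additional alveolar pressure from trapping ≈ V_trapped / C = 93.304 / 49.099 = 1.9 cmH2O.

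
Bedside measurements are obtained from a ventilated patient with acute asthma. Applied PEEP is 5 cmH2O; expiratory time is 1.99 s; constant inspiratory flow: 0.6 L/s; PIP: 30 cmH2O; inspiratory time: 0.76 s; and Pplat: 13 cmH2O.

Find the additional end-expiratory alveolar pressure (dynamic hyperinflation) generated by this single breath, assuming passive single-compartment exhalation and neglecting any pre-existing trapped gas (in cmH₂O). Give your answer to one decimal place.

2.3

Vt = flow × Ti = 0.6 L/s × 0.76 s × 1000 mL/L = 456.0 mL.
R = (PIP − Pplat)/V̇ = (30 − 13) / 0.6 = 17.0/0.6 = 28.333 cmH2O·s/L.
C = Vt/(Pplat − PEEP) = 456.0 / (13 − 5) = 456.0/8.0 = 57.0 mL/cmH2O.
τ = R × C = 28.333 × 0.057 L/cmH2O = 1.615 s.
Fraction remaining = e^(−Te/τ) = e^(−1.99/1.615) = 0.2917; trapped volume = 456.0 × 0.2917 = 133.02 mL.
Additional alveolar pressure from trapping ≈ V_trapped / C = 133.02 / 57.0 = 2.334 cmH2O.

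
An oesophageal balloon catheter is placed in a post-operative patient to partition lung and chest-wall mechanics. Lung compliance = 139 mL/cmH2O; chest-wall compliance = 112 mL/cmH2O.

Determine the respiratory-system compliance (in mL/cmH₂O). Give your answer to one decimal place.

62.0

Lung and chest wall are elastances in series: 1/Crs = 1/CL + 1/Ccw.
1/Crs = 1/139 + 1/112 = 0.01612.
Crs = 62.035 mL/cmH2O.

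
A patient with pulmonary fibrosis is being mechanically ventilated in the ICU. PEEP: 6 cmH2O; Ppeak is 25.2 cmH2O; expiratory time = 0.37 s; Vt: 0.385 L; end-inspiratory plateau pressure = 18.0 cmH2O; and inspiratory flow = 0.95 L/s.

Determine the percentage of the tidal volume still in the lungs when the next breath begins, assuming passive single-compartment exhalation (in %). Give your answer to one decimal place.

R = (PIP − Pplat)/V̇ = (25.2 − 18.0) / 0.95 = 7.2/0.95 = 7.579 cmH2O·s/L.
C = Vt/(Pplat − PEEP) = 385.0 / (18.0 − 6) = 385.0/12.0 = 32.083 mL/cmH2O.
τ = R × C = 7.579 × 0.03208 L/cmH2O = 0.2431 s.
Fraction remaining at end-expiration = e^(−Te/τ) = e^(−0.37/0.2431) = 0.2183 → 21.83%.

21.8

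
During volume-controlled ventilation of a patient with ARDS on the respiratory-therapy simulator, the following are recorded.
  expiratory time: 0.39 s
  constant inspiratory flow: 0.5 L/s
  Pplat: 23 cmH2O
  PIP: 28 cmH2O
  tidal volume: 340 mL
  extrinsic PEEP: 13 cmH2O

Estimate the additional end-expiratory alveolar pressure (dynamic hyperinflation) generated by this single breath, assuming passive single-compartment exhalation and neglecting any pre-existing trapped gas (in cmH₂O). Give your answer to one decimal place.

R = (PIP − Pplat)/V̇ = (28 − 23) / 0.5 = 5.0/0.5 = 10.0 cmH2O·s/L.
C = Vt/(Pplat − PEEP) = 340.0 / (23 − 13) = 340.0/10.0 = 34.0 mL/cmH2O.
τ = R × C = 10.0 × 0.034 L/cmH2O = 0.34 s.
Fraction remaining = e^(−Te/τ) = e^(−0.39/0.34) = 0.3176; trapped volume = 340.0 × 0.3176 = 107.98 mL.
Additional alveolar pressure from trapping ≈ V_trapped / C = 107.98 / 34.0 = 3.176 cmH2O.

3.2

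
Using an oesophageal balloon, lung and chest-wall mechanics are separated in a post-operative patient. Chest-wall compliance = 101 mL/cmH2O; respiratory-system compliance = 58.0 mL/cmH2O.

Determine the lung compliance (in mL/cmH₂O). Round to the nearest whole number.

1/CL = 1/Crs − 1/Ccw.
1/CL = 1/58.0 − 1/101 = 0.00734.
CL = 136.24 mL/cmH2O.

136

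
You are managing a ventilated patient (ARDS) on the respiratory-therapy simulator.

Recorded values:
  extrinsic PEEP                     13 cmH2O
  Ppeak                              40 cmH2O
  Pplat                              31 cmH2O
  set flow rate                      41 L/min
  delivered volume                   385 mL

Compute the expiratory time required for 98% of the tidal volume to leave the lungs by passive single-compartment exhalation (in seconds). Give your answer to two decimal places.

Flow: 41 L/min ÷ 60 = 0.6833 L/s.
R = (PIP − Pplat)/V̇ = (40 − 31) / 0.6833 = 9.0/0.6833 = 13.171 cmH2O·s/L.
C = Vt/(Pplat − PEEP) = 385.0 / (31 − 13) = 385.0/18.0 = 21.389 mL/cmH2O.
τ = R × C = 13.171 × 0.02139 L/cmH2O = 0.2817 s.
t = −τ·ln(1 − 0.98) = −0.2817·ln(0.02) = 1.102 s.

1.10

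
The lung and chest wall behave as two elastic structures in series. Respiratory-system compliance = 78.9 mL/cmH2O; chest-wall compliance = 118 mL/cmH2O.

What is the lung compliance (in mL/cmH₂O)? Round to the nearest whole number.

238

1/CL = 1/Crs − 1/Ccw.
1/CL = 1/78.9 − 1/118 = 0.0042.
CL = 238.1 mL/cmH2O.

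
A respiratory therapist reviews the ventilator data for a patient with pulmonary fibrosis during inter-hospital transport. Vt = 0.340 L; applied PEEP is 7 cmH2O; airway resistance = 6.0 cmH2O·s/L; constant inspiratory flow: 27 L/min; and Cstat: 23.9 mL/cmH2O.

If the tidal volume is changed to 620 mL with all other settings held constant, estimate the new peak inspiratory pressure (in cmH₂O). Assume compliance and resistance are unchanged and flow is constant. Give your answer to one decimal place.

35.6

Flow: 27 L/min ÷ 60 = 0.45 L/s.
PIP = Vt/C + R·V̇ + PEEP (constant-flow equation of motion).
Only the elastic term changes: ΔPIP = ΔVt / C = (620 − 340) / 23.9 = 11.715 cmH2O.
Original PIP = 340/23.9 + 6.0×0.45 + 7 = 23.926 cmH2O; new PIP = 23.926 + (11.715) = 35.641 cmH2O.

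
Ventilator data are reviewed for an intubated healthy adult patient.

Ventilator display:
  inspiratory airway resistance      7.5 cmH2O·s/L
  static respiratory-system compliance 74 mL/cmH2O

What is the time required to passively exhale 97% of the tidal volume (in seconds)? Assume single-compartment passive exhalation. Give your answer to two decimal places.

1.95

τ = R × C = 7.5 × 74 mL/cmH2O = 7.5 × 0.074 L/cmH2O = 0.555 s.
Exhaled fraction f = 1 − e^(−t/τ) → t = −τ·ln(1 − f) = −0.555·ln(0.03) = 1.946 s.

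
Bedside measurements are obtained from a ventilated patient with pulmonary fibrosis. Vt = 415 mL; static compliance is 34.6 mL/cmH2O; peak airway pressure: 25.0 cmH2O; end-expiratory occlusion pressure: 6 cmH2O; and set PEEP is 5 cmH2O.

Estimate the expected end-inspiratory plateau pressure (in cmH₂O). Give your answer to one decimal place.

End-expiratory occlusion gives total PEEP = 6 cmH2O (intrinsic PEEP = 6 − 5 = 1). Use total PEEP for the elastic gradient.
Pplat = PEEPtotal + Vt / Cstat = 6 + 415 / 34.6 = 6 + 11.994 = 17.994 cmH2O.

18.0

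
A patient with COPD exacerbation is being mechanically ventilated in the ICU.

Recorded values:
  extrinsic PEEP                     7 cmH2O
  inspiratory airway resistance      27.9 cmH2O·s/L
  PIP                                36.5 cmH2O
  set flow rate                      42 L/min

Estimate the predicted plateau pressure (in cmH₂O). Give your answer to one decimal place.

17.0

Flow: 42 L/min ÷ 60 = 0.7 L/s.
Pplat = PIP − Raw × flow = 36.5 − 27.9 × 0.7 = 36.5 − 19.53 = 16.97 cmH2O.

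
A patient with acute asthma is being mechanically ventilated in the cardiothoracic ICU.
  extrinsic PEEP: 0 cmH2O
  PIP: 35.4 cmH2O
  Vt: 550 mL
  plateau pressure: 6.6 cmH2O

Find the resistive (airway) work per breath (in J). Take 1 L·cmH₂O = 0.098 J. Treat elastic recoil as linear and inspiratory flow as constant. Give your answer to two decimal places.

With constant inspiratory flow the resistive pressure is constant at PIP − Pplat = 35.4 − 6.6 = 28.8 cmH2O, so resistive work = 28.8 × 0.550 = 15.84 L·cmH2O.
× 0.098 J/(L·cmH2O) → 1.552 J.

1.55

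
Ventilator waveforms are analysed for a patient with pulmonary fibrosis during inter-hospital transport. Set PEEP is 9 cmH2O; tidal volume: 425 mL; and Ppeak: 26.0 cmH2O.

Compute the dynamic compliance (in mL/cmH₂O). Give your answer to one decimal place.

25.0

Dynamic compliance = Vt / (PIP − PEEP) = 425 / (26.0 − 9) = 425 / 17.0 = 25.0 mL/cmH2O.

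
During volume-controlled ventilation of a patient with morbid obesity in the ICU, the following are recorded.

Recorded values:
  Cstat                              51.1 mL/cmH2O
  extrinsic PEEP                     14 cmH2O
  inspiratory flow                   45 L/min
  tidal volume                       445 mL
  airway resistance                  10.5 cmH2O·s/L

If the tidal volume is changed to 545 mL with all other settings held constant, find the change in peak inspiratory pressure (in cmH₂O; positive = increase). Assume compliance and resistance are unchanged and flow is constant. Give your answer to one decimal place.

2.0

PIP = Vt/C + R·V̇ + PEEP (constant-flow equation of motion).
Only the elastic term changes: ΔPIP = ΔVt / C = (545 − 445) / 51.1 = 1.957 cmH2O.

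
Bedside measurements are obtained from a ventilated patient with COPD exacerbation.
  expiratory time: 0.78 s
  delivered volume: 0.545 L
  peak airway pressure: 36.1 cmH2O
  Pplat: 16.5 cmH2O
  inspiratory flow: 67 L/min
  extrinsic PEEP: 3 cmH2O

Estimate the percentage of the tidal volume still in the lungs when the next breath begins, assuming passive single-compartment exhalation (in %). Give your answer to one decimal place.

33.3

Flow: 67 L/min ÷ 60 = 1.1167 L/s.
R = (PIP − Pplat)/V̇ = (36.1 − 16.5) / 1.1167 = 19.6/1.1167 = 17.552 cmH2O·s/L.
C = Vt/(Pplat − PEEP) = 545.0 / (16.5 − 3) = 545.0/13.5 = 40.37 mL/cmH2O.
τ = R × C = 17.552 × 0.04037 L/cmH2O = 0.7086 s.
Fraction remaining at end-expiration = e^(−Te/τ) = e^(−0.78/0.7086) = 0.3326 → 33.26%.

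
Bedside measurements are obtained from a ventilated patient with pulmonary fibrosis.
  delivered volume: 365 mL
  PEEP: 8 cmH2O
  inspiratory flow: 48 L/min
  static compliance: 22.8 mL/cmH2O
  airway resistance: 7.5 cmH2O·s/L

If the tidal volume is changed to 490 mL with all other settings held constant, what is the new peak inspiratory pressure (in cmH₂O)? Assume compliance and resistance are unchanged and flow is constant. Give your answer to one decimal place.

35.5

Flow: 48 L/min ÷ 60 = 0.8 L/s.
PIP = Vt/C + R·V̇ + PEEP (constant-flow equation of motion).
Only the elastic term changes: ΔPIP = ΔVt / C = (490 − 365) / 22.8 = 5.482 cmH2O.
Original PIP = 365/22.8 + 7.5×0.8 + 8 = 30.009 cmH2O; new PIP = 30.009 + (5.482) = 35.491 cmH2O.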